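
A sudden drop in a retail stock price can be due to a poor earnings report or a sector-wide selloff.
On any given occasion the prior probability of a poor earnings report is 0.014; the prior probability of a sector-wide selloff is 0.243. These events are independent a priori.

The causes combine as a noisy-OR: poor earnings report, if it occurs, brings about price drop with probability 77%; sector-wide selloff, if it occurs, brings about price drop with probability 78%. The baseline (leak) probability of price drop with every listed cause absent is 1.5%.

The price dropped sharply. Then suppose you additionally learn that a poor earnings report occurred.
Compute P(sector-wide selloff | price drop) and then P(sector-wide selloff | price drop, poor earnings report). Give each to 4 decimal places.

Under noisy-OR, P(price drop | causes) = 1 − (1−0.015)·∏(1−qᵢ) over the active causes.
Numerator (weight on configurations with sector-wide selloff): 0.187677 + 0.003232 = 0.190909
Normalizer over all consistent configurations: 0.015*0.986*0.757 + 0.7833*0.986*0.243 + 0.77345*0.014*0.757 + 0.950159*0.014*0.243 = 0.210302
P(sector-wide selloff | price drop) = 0.190909/0.210302 ≈ 0.9078

Now also conditioning on poor earnings report=true:
Enumerate both values of sector-wide selloff and weight by the priors:
  P(price drop | poor earnings report) = 0.77345×0.757 + 0.950159×0.243
        = 0.585502 + 0.230889 = 0.816391
Keeping only the sector-wide selloff-present terms gives 0.230889, so
  P(sector-wide selloff | price drop, poor earnings report) = 0.230889 / 0.816391 ≈ 0.2828
— poor earnings report explains away the evidence for sector-wide selloff.

P(sector-wide selloff | price drop) ≈ 0.9078; P(sector-wide selloff | price drop, poor earnings report) ≈ 0.2828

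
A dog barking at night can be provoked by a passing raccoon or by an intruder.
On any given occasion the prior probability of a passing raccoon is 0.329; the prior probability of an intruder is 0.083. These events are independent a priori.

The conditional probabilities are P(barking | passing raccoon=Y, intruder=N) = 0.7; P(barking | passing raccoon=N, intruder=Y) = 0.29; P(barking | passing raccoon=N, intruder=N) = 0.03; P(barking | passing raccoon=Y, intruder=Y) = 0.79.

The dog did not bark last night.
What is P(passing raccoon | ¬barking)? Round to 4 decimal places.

P(passing raccoon | ¬barking) ≈ 0.1314

Numerator (weight on configurations with passing raccoon): 0.090508 + 0.005734 = 0.096242
Denominator P(¬barking): 0.97·0.671·0.917 + 0.71·0.671·0.083 + 0.3·0.329·0.917 + 0.21·0.329·0.083 = 0.732632
Posterior = 0.096242 / 0.732632 ≈ 0.1314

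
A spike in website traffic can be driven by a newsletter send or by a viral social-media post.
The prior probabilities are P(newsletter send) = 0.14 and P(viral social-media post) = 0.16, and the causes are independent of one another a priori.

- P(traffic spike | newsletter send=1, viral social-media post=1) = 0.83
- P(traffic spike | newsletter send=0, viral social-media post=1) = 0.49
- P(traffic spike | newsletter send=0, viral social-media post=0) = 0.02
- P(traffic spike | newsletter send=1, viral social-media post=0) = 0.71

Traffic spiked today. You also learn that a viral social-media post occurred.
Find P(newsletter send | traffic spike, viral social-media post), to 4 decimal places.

P(traffic spike | viral social-media post) = 0.49×0.86 + 0.83×0.14 = 0.421400 + 0.116200 = 0.537600
Restricting to configurations with newsletter send present: 0.83×0.14 = 0.116200.
Hence the posterior is 0.116200/0.537600 ≈ 0.2161.

P(newsletter send | traffic spike, viral social-media post) ≈ 0.2161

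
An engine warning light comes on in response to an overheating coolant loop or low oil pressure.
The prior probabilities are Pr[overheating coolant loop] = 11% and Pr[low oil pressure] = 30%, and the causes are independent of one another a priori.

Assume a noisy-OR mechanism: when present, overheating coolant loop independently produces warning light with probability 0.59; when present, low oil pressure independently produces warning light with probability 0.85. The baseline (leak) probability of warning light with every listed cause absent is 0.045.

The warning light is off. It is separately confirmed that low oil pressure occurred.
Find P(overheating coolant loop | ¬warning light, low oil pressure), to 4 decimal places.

Under noisy-OR, P(warning light | causes) = 1 − (1−0.045)·∏(1−qᵢ) over the active causes.
P(¬warning light | low oil pressure) = 0.14325×0.89 + 0.058732×0.11 = 0.127492 + 0.006461 = 0.133953
Restricting to configurations with overheating coolant loop present: 0.058732×0.11 = 0.006461.
So P(overheating coolant loop | ¬warning light, low oil pressure) = 0.006461/0.133953 ≈ 0.0482.

P(overheating coolant loop | ¬warning light, low oil pressure) ≈ 0.0482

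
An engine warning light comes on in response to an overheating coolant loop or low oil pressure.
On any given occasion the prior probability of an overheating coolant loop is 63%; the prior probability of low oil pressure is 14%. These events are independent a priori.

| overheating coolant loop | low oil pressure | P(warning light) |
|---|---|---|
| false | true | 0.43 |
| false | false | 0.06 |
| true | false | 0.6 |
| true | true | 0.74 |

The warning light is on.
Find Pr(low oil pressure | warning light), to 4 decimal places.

Numerator (weight on configurations with low oil pressure): 0.022274 + 0.065268 = 0.087542
The normalizing constant is 0.06*0.37*0.86 + 0.43*0.37*0.14 + 0.6*0.63*0.86 + 0.74*0.63*0.14 = 0.431714
P(low oil pressure | warning light) = 0.087542/0.431714 ≈ 0.2028

Pr(low oil pressure | warning light) ≈ 0.2028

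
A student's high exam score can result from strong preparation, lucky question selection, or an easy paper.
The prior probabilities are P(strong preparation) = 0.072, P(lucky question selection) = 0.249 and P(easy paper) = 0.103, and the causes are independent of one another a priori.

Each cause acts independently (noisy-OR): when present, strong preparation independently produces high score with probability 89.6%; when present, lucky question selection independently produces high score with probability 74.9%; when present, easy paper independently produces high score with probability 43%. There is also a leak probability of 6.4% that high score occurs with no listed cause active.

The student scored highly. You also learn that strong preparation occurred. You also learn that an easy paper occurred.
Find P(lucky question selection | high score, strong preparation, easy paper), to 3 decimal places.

Under noisy-OR, P(high score | causes) = 1 − (1−0.064)·∏(1−qᵢ) over the active causes.
Sum P(high score|·) weighted by the priors over both values of lucky question selection:
  P(high score | strong preparation, easy paper) = 0.944514×0.751 + 0.986073×0.249
        = 0.709330 + 0.245532 = 0.954862
Configurations with lucky question selection contribute 0.245532, so
  P(lucky question selection | high score, strong preparation, easy paper) = 0.245532 / 0.954862 ≈ 0.257

P(lucky question selection | high score, strong preparation, easy paper) ≈ 0.257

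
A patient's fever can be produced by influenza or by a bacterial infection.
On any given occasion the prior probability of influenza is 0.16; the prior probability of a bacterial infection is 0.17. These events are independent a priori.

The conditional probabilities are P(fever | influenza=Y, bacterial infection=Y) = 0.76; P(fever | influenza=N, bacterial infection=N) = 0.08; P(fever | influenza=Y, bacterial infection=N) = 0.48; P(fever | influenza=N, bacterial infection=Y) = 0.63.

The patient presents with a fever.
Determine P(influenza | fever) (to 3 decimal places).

P(influenza | fever) ≈ 0.367

Enumerate the 4 (influenza, bacterial infection) configurations and weight by the priors:
  P(fever) = 0.08*0.84*0.83 + 0.63*0.84*0.17 + 0.48*0.16*0.83 + 0.76*0.16*0.17
        = 0.055776 + 0.089964 + 0.063744 + 0.020672 = 0.230156
Configurations with influenza contribute 0.084416, so
  P(influenza | fever) = 0.084416 / 0.230156 ≈ 0.367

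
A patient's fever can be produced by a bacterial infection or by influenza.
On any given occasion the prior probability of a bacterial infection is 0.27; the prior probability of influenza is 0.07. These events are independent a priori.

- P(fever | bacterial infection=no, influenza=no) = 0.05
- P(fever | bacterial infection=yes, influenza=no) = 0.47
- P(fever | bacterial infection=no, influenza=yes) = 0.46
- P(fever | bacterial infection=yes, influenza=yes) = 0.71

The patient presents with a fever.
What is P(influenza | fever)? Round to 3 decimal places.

Numerator (weight on configurations with influenza): 0.023506 + 0.013419 = 0.036925
Denominator P(fever): 0.05×0.73×0.93 + 0.46×0.73×0.07 + 0.47×0.27×0.93 + 0.71×0.27×0.07 = 0.188887
P(influenza | fever) = 0.036925/0.188887 ≈ 0.195

P(influenza | fever) ≈ 0.195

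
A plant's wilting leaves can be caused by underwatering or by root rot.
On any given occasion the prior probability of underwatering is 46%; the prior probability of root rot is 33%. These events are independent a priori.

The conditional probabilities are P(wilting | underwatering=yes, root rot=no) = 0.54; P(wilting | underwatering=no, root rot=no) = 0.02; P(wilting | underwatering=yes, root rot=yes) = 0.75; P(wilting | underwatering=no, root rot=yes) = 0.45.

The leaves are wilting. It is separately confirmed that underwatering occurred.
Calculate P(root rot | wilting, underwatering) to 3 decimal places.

Enumerate both values of root rot and weight by the priors:
  P(wilting | underwatering) = 0.54×0.67 + 0.75×0.33
        = 0.361800 + 0.247500 = 0.609300
The terms with root rot present sum to 0.247500, so
  P(root rot | wilting, underwatering) = 0.247500 / 0.609300 ≈ 0.406

P(root rot | wilting, underwatering) ≈ 0.406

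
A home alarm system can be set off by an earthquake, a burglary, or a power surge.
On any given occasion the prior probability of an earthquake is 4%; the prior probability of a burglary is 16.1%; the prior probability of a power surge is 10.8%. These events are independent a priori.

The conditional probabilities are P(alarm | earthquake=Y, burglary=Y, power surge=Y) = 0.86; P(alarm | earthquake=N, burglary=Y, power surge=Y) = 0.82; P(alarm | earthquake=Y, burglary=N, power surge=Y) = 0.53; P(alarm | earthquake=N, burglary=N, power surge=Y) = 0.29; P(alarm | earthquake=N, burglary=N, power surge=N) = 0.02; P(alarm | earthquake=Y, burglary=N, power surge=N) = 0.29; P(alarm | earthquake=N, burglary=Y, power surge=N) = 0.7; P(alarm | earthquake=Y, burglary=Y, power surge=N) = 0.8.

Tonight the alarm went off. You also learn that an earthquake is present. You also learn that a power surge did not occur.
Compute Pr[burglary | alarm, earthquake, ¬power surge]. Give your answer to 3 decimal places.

Pr[burglary | alarm, earthquake, ¬power surge] ≈ 0.346

By total probability over both values of burglary:
  P(alarm | earthquake, ¬power surge) = 0.29×0.839 + 0.8×0.161
        = 0.243310 + 0.128800 = 0.372110
Keeping only the burglary-present terms gives 0.128800, so
  P(burglary | alarm, earthquake, ¬power surge) = 0.128800 / 0.372110 ≈ 0.346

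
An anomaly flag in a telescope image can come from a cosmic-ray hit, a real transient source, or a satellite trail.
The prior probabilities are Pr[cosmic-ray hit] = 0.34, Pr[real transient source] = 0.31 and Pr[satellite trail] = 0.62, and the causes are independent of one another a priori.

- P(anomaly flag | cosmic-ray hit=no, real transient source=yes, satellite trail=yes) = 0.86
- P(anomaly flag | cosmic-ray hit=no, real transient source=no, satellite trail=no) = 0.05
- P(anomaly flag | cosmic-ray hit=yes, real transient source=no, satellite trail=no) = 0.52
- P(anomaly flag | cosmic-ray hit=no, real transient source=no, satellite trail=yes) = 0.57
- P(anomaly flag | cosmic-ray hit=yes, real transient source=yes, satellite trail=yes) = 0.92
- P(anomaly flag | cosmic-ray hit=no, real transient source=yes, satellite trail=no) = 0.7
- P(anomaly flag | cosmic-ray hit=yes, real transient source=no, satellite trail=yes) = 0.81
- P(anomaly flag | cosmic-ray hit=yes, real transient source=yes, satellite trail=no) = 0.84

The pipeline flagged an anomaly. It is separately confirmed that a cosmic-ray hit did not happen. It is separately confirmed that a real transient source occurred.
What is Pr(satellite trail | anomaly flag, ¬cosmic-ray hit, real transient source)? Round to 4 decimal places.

Enumerate both values of satellite trail and weight by the priors:
  P(anomaly flag | ¬cosmic-ray hit, real transient source) = 0.7*0.38 + 0.86*0.62
        = 0.266000 + 0.533200 = 0.799200
Keeping only the satellite trail-present terms gives 0.533200, so
  P(satellite trail | anomaly flag, ¬cosmic-ray hit, real transient source) = 0.533200 / 0.799200 ≈ 0.6672

Pr(satellite trail | anomaly flag, ¬cosmic-ray hit, real transient source) ≈ 0.6672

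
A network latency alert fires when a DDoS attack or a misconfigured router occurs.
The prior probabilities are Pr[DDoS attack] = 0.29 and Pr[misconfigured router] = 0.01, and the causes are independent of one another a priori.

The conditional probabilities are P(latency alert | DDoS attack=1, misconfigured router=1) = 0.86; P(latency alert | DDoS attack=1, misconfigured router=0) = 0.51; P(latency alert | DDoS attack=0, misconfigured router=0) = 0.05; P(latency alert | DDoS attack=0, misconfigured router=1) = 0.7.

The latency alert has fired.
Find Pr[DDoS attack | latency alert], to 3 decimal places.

Numerator (weight on configurations with DDoS attack): 0.146421 + 0.002494 = 0.148915
Denominator P(latency alert): 0.05*0.71*0.99 + 0.7*0.71*0.01 + 0.51*0.29*0.99 + 0.86*0.29*0.01 = 0.189030
Posterior = 0.148915 / 0.189030 ≈ 0.788

Pr[DDoS attack | latency alert] ≈ 0.788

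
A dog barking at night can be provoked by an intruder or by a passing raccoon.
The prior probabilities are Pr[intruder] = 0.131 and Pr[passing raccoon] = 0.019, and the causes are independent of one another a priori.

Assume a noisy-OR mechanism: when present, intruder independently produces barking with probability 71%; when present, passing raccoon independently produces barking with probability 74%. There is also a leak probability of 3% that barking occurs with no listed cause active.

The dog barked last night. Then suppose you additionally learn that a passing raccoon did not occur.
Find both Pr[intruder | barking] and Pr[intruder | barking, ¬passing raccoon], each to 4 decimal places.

Under noisy-OR, P(barking | causes) = 1 − (1−0.03)·∏(1−qᵢ) over the active causes.
By total probability over the 4 (intruder, passing raccoon) configurations:
  P(barking) = 0.03×0.869×0.981 + 0.7478×0.869×0.019 + 0.7187×0.131×0.981 + 0.926862×0.131×0.019
        = 0.025575 + 0.012347 + 0.092361 + 0.002307 = 0.132590
Configurations with intruder contribute 0.094668, so
  P(intruder | barking) = 0.094668 / 0.132590 ≈ 0.7140

Now condition on the additional information:
For the numerator, keep only intruder=true terms: 0.7187·0.131 = 0.094150
Denominator P(barking | ¬passing raccoon): 0.03·0.869 + 0.7187·0.131 = 0.120220
P(intruder | barking, ¬passing raccoon) = 0.094150/0.120220 ≈ 0.7831

Pr[intruder | barking] ≈ 0.7140; Pr[intruder | barking, ¬passing raccoon] ≈ 0.7831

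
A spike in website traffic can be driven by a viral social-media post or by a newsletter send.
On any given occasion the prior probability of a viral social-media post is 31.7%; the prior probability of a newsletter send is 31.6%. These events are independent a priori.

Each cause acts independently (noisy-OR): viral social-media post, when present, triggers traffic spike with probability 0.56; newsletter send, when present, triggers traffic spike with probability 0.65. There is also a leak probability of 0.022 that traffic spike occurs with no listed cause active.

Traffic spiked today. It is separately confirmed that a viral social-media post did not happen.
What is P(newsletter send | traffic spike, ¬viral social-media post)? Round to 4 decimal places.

Under noisy-OR, P(traffic spike | causes) = 1 − (1−0.022)·∏(1−qᵢ) over the active causes.
For the numerator, keep only newsletter send=true terms: 0.6577×0.316 = 0.207833
The normalizing constant is 0.022×0.684 + 0.6577×0.316 = 0.222881
Posterior = 0.207833 / 0.222881 ≈ 0.9325

P(newsletter send | traffic spike, ¬viral social-media post) ≈ 0.9325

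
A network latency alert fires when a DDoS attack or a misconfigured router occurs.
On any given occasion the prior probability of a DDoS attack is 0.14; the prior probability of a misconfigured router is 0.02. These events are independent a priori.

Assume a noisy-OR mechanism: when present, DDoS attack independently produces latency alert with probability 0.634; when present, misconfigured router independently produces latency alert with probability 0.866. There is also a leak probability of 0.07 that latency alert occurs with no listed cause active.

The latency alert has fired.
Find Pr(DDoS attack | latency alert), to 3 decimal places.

Under noisy-OR, P(latency alert | causes) = 1 − (1−0.07)·∏(1−qᵢ) over the active causes.
Enumerate the 4 (DDoS attack, misconfigured router) configurations and weight by the priors:
  P(latency alert) = 0.07·0.86·0.98 + 0.87538·0.86·0.02 + 0.65962·0.14·0.98 + 0.954389·0.14·0.02
        = 0.058996 + 0.015057 + 0.090500 + 0.002672 = 0.167225
Keeping only the DDoS attack-present terms gives 0.093172, so
  P(DDoS attack | latency alert) = 0.093172 / 0.167225 ≈ 0.557

Pr(DDoS attack | latency alert) ≈ 0.557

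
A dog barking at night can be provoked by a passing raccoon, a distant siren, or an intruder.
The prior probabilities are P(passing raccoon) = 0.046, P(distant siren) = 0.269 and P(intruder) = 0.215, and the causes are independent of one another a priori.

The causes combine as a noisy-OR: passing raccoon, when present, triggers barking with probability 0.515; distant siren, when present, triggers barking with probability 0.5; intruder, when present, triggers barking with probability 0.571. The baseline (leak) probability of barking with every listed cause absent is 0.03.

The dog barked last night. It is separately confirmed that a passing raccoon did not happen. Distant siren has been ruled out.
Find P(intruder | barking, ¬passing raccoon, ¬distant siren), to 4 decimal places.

P(intruder | barking, ¬passing raccoon, ¬distant siren) ≈ 0.8420

Under noisy-OR, P(barking | causes) = 1 − (1−0.03)·∏(1−qᵢ) over the active causes.
Enumerate both values of intruder and weight by the priors:
  P(barking | ¬passing raccoon, ¬distant siren) = 0.03*0.785 + 0.58387*0.215
        = 0.023550 + 0.125532 = 0.149082
The terms with intruder present sum to 0.125532, so
  P(intruder | barking, ¬passing raccoon, ¬distant siren) = 0.125532 / 0.149082 ≈ 0.8420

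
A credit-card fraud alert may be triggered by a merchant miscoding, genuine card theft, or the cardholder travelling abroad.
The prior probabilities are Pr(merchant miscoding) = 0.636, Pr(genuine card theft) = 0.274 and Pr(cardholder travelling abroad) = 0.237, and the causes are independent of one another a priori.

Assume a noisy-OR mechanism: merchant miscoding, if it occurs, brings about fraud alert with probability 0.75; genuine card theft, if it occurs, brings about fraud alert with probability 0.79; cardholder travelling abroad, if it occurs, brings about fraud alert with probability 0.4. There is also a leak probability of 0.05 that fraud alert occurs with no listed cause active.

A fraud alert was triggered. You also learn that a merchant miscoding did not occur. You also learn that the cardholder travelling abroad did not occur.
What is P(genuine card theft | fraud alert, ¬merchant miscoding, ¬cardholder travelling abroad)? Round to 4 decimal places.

Under noisy-OR, P(fraud alert | causes) = 1 − (1−0.05)·∏(1−qᵢ) over the active causes.
Weight on genuine card theft=true, given the evidence: 0.8005×0.274 = 0.219337
The normalizing constant is 0.05×0.726 + 0.8005×0.274 = 0.255637
P(genuine card theft | fraud alert, ¬merchant miscoding, ¬cardholder travelling abroad) = 0.219337/0.255637 ≈ 0.8580

P(genuine card theft | fraud alert, ¬merchant miscoding, ¬cardholder travelling abroad) ≈ 0.8580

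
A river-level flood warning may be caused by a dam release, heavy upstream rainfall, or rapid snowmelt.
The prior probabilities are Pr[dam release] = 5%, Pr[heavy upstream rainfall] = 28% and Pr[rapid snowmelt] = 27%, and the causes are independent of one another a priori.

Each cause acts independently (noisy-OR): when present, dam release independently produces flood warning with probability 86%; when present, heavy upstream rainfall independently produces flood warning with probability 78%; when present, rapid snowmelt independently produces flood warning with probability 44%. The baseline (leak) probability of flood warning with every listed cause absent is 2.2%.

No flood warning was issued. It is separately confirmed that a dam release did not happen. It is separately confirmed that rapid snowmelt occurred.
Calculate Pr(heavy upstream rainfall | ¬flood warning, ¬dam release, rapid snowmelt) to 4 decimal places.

Pr(heavy upstream rainfall | ¬flood warning, ¬dam release, rapid snowmelt) ≈ 0.0788

Under noisy-OR, P(flood warning | causes) = 1 − (1−0.022)·∏(1−qᵢ) over the active causes.
Sum P(¬flood warning|·) weighted by the priors over both values of heavy upstream rainfall:
  P(¬flood warning | ¬dam release, rapid snowmelt) = 0.54768·0.72 + 0.12049·0.28
        = 0.394330 + 0.033737 = 0.428067
Keeping only the heavy upstream rainfall-present terms gives 0.033737, so
  P(heavy upstream rainfall | ¬flood warning, ¬dam release, rapid snowmelt) = 0.033737 / 0.428067 ≈ 0.0788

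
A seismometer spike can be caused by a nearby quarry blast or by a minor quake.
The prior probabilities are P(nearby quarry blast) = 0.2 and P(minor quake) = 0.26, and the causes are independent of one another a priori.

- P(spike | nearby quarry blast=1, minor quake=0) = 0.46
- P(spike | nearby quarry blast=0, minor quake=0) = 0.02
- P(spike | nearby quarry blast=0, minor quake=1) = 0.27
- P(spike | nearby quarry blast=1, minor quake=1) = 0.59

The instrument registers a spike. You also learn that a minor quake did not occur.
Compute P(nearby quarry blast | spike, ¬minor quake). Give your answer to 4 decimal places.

P(nearby quarry blast | spike, ¬minor quake) ≈ 0.8519

Numerator (weight on configurations with nearby quarry blast): 0.46*0.2 = 0.092000
The normalizing constant is 0.02*0.8 + 0.46*0.2 = 0.108000
P(nearby quarry blast | spike, ¬minor quake) = 0.092000/0.108000 ≈ 0.8519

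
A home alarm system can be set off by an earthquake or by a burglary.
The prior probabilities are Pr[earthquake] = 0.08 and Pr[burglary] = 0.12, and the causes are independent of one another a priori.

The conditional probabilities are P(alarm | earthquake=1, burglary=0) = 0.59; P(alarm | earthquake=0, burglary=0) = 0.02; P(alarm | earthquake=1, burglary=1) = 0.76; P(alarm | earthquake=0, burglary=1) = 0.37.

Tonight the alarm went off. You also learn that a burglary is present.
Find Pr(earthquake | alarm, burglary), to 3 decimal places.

Pr(earthquake | alarm, burglary) ≈ 0.152

P(alarm | burglary) = 0.37*0.92 + 0.76*0.08 = 0.340400 + 0.060800 = 0.401200
The earthquake-present share is 0.76*0.08 = 0.060800.
P(earthquake | alarm, burglary) = 0.060800 / 0.401200 ≈ 0.152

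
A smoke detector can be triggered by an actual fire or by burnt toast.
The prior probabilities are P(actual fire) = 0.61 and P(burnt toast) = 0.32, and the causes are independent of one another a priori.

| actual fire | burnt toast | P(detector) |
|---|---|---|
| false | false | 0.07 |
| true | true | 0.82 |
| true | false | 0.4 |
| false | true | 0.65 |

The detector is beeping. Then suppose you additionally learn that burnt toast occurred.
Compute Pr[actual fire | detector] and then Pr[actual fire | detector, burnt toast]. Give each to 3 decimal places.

Enumerate the 4 (actual fire, burnt toast) configurations and weight by the priors:
  P(detector) = 0.07×0.39×0.68 + 0.65×0.39×0.32 + 0.4×0.61×0.68 + 0.82×0.61×0.32
        = 0.018564 + 0.081120 + 0.165920 + 0.160064 = 0.425668
The terms with actual fire present sum to 0.325984, so
  P(actual fire | detector) = 0.325984 / 0.425668 ≈ 0.766

Now also conditioning on burnt toast=true:
By total probability over both values of actual fire:
  P(detector | burnt toast) = 0.65×0.39 + 0.82×0.61
        = 0.253500 + 0.500200 = 0.753700
Keeping only the actual fire-present terms gives 0.500200, so
  P(actual fire | detector, burnt toast) = 0.500200 / 0.753700 ≈ 0.664
This is intercausal reasoning (explaining away): once burnt toast accounts for the detector, actual fire becomes less likely.

Pr[actual fire | detector] ≈ 0.766; Pr[actual fire | detector, burnt toast] ≈ 0.664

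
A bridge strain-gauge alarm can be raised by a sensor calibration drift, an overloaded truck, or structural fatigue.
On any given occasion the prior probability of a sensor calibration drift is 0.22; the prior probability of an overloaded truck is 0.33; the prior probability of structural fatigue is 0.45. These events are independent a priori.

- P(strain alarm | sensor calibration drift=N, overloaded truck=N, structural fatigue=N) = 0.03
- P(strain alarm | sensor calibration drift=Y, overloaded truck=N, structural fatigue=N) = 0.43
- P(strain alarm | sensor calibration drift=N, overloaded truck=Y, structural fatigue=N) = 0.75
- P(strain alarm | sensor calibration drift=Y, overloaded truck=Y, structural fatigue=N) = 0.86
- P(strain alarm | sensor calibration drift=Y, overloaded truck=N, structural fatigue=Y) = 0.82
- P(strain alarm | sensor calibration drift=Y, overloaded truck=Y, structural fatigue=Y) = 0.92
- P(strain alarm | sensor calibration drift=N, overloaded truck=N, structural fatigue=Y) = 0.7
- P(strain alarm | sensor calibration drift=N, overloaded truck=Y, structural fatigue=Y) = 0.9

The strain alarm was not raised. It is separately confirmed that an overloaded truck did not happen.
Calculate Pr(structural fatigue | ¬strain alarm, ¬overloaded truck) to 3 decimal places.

Pr(structural fatigue | ¬strain alarm, ¬overloaded truck) ≈ 0.202

For the numerator, keep only structural fatigue=true terms: 0.105300 + 0.017820 = 0.123120
The normalizing constant is 0.97*0.78*0.55 + 0.3*0.78*0.45 + 0.57*0.22*0.55 + 0.18*0.22*0.45 = 0.608220
Posterior = 0.123120 / 0.608220 ≈ 0.202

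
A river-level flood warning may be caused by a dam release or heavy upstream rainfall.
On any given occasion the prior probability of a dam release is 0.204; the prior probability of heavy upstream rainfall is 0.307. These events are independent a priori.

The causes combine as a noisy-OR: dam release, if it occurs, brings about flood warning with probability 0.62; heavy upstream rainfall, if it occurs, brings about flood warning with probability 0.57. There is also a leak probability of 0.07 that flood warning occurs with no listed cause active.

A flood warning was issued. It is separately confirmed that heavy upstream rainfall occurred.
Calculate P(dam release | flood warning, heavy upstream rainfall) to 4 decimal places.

Under noisy-OR, P(flood warning | causes) = 1 − (1−0.07)·∏(1−qᵢ) over the active causes.
Weight on dam release=true, given the evidence: 0.848038*0.204 = 0.173000
Denominator P(flood warning | heavy upstream rainfall): 0.6001*0.796 + 0.848038*0.204 = 0.650680
P(dam release | flood warning, heavy upstream rainfall) = 0.173000/0.650680 ≈ 0.2659

P(dam release | flood warning, heavy upstream rainfall) ≈ 0.2659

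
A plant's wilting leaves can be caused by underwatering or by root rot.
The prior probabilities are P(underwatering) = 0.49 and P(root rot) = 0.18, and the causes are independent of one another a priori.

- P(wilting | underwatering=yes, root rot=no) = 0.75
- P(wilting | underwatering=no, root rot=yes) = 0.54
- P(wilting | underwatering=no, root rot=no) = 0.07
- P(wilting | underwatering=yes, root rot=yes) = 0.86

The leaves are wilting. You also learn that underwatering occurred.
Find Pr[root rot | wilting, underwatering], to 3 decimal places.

Pr[root rot | wilting, underwatering] ≈ 0.201

Numerator (weight on configurations with root rot): 0.86*0.18 = 0.154800
The normalizing constant is 0.75*0.82 + 0.86*0.18 = 0.769800
Posterior = 0.154800 / 0.769800 ≈ 0.201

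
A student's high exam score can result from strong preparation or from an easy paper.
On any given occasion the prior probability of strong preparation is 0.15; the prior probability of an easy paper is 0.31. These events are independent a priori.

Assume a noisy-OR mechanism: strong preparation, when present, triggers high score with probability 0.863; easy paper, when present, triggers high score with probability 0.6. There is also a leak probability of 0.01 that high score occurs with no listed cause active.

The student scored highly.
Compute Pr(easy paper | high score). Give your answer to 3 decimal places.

Pr(easy paper | high score) ≈ 0.681

Under noisy-OR, P(high score | causes) = 1 − (1−0.01)·∏(1−qᵢ) over the active causes.
P(high score) = 0.01×0.85×0.69 + 0.604×0.85×0.31 + 0.86437×0.15×0.69 + 0.945748×0.15×0.31 = 0.005865 + 0.159154 + 0.089462 + 0.043977 = 0.298458
Of this, 0.203131 comes from 0.159154 + 0.043977 (the easy paper=true cases).
So P(easy paper | high score) = 0.203131/0.298458 ≈ 0.681.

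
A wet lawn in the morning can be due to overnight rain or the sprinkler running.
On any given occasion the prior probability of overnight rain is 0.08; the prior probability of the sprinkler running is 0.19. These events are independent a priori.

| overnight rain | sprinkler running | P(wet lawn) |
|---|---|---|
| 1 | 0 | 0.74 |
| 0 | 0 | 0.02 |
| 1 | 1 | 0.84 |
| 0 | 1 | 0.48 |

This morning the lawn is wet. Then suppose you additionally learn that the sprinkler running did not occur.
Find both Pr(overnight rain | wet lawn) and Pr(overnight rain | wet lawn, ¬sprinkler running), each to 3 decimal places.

Pr(overnight rain | wet lawn) ≈ 0.381; Pr(overnight rain | wet lawn, ¬sprinkler running) ≈ 0.763

Enumerate the 4 (overnight rain, sprinkler running) configurations and weight by the priors:
  P(wet lawn) = 0.02×0.92×0.81 + 0.48×0.92×0.19 + 0.74×0.08×0.81 + 0.84×0.08×0.19
        = 0.014904 + 0.083904 + 0.047952 + 0.012768 = 0.159528
The terms with overnight rain present sum to 0.060720, so
  P(overnight rain | wet lawn) = 0.060720 / 0.159528 ≈ 0.381

With the extra evidence:
P(wet lawn | ¬sprinkler running) = 0.02·0.92 + 0.74·0.08 = 0.018400 + 0.059200 = 0.077600
The overnight rain-present share is 0.74·0.08 = 0.059200.
P(overnight rain | wet lawn, ¬sprinkler running) = 0.059200 / 0.077600 ≈ 0.763
Ruling out sprinkler running raises the posterior on overnight rain — the flip side of explaining away.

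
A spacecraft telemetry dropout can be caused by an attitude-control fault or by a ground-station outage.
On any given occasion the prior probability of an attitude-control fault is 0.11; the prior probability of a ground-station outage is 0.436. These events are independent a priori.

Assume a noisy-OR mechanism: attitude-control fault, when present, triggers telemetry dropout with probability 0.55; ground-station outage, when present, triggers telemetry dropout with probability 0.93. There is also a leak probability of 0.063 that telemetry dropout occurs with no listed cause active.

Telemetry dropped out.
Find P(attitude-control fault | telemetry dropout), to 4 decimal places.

P(attitude-control fault | telemetry dropout) ≈ 0.1729

Under noisy-OR, P(telemetry dropout | causes) = 1 − (1−0.063)·∏(1−qᵢ) over the active causes.
P(telemetry dropout) = 0.063·0.89·0.564 + 0.93441·0.89·0.436 + 0.57835·0.11·0.564 + 0.970484·0.11·0.436 = 0.031623 + 0.362588 + 0.035881 + 0.046544 = 0.476636
The attitude-control fault-present share is 0.035881 + 0.046544 = 0.082425.
Hence the posterior is 0.082425/0.476636 ≈ 0.1729.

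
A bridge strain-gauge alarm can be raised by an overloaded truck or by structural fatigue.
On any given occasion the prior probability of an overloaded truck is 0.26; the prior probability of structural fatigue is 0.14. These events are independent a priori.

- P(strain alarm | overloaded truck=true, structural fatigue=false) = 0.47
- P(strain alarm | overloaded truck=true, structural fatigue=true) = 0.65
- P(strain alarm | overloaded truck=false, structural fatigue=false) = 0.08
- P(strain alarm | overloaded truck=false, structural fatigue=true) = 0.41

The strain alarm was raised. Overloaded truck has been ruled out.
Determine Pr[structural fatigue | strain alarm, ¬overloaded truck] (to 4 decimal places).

Pr[structural fatigue | strain alarm, ¬overloaded truck] ≈ 0.4548

Numerator (weight on configurations with structural fatigue): 0.41·0.14 = 0.057400
The normalizing constant is 0.08·0.86 + 0.41·0.14 = 0.126200
Posterior = 0.057400 / 0.126200 ≈ 0.4548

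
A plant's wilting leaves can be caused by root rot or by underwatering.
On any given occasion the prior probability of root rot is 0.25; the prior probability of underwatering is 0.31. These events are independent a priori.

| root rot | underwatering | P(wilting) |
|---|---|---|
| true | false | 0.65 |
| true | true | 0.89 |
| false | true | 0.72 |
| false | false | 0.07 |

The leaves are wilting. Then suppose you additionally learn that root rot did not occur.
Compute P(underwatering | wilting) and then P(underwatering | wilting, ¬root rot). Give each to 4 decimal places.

P(underwatering | wilting) ≈ 0.6144; P(underwatering | wilting, ¬root rot) ≈ 0.8221

Sum P(wilting|·) weighted by the priors over the 4 (root rot, underwatering) configurations:
  P(wilting) = 0.07*0.75*0.69 + 0.72*0.75*0.31 + 0.65*0.25*0.69 + 0.89*0.25*0.31
        = 0.036225 + 0.167400 + 0.112125 + 0.068975 = 0.384725
The terms with underwatering present sum to 0.236375, so
  P(underwatering | wilting) = 0.236375 / 0.384725 ≈ 0.6144

With the extra evidence:
P(wilting | ¬root rot) = 0.07*0.69 + 0.72*0.31 = 0.048300 + 0.223200 = 0.271500
Restricting to configurations with underwatering present: 0.72*0.31 = 0.223200.
Hence the posterior is 0.223200/0.271500 ≈ 0.8221.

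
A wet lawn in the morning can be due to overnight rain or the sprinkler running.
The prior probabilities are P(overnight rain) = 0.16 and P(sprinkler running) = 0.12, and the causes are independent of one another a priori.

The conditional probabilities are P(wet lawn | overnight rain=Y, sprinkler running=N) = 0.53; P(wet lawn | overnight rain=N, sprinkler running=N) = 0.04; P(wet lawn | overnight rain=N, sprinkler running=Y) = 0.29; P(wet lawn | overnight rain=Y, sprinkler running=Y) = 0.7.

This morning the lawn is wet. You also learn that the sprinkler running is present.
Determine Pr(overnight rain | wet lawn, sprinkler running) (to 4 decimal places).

Pr(overnight rain | wet lawn, sprinkler running) ≈ 0.3150

Numerator (weight on configurations with overnight rain): 0.7*0.16 = 0.112000
Normalizer over all consistent configurations: 0.29*0.84 + 0.7*0.16 = 0.355600
Posterior = 0.112000 / 0.355600 ≈ 0.3150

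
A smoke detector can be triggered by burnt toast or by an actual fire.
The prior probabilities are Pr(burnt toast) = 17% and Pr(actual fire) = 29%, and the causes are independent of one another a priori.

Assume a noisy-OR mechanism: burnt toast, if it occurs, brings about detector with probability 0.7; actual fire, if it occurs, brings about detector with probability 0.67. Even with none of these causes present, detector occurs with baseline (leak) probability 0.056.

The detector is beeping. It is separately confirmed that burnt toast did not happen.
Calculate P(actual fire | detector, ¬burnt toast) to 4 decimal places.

P(actual fire | detector, ¬burnt toast) ≈ 0.8339

Under noisy-OR, P(detector | causes) = 1 − (1−0.056)·∏(1−qᵢ) over the active causes.
By total probability over both values of actual fire:
  P(detector | ¬burnt toast) = 0.056·0.71 + 0.68848·0.29
        = 0.039760 + 0.199659 = 0.239419
Keeping only the actual fire-present terms gives 0.199659, so
  P(actual fire | detector, ¬burnt toast) = 0.199659 / 0.239419 ≈ 0.8339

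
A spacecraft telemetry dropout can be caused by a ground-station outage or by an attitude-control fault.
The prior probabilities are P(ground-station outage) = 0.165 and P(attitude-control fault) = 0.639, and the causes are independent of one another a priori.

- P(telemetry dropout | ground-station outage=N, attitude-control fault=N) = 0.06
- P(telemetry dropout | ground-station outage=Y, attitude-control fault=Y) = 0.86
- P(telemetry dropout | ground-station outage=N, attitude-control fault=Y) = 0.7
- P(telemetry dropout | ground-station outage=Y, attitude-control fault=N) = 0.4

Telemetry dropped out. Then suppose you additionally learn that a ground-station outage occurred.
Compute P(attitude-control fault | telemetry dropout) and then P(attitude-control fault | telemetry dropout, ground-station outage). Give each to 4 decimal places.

P(attitude-control fault | telemetry dropout) ≈ 0.9172; P(attitude-control fault | telemetry dropout, ground-station outage) ≈ 0.7919

Enumerate the 4 (ground-station outage, attitude-control fault) configurations and weight by the priors:
  P(telemetry dropout) = 0.06*0.835*0.361 + 0.7*0.835*0.639 + 0.4*0.165*0.361 + 0.86*0.165*0.639
        = 0.018086 + 0.373495 + 0.023826 + 0.090674 = 0.506081
Keeping only the attitude-control fault-present terms gives 0.464169, so
  P(attitude-control fault | telemetry dropout) = 0.464169 / 0.506081 ≈ 0.9172

Now condition on the additional information:
By total probability over both values of attitude-control fault:
  P(telemetry dropout | ground-station outage) = 0.4*0.361 + 0.86*0.639
        = 0.144400 + 0.549540 = 0.693940
Keeping only the attitude-control fault-present terms gives 0.549540, so
  P(attitude-control fault | telemetry dropout, ground-station outage) = 0.549540 / 0.693940 ≈ 0.7919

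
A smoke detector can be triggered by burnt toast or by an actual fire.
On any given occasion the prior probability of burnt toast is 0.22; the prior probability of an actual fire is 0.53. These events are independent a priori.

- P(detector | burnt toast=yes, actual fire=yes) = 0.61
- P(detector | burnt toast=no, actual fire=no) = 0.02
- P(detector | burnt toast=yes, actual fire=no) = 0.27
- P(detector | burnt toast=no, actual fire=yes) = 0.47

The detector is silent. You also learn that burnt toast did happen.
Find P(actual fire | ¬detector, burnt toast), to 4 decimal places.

P(¬detector | burnt toast) = 0.73*0.47 + 0.39*0.53 = 0.343100 + 0.206700 = 0.549800
Restricting to configurations with actual fire present: 0.39*0.53 = 0.206700.
P(actual fire | ¬detector, burnt toast) = 0.206700 / 0.549800 ≈ 0.3760

P(actual fire | ¬detector, burnt toast) ≈ 0.3760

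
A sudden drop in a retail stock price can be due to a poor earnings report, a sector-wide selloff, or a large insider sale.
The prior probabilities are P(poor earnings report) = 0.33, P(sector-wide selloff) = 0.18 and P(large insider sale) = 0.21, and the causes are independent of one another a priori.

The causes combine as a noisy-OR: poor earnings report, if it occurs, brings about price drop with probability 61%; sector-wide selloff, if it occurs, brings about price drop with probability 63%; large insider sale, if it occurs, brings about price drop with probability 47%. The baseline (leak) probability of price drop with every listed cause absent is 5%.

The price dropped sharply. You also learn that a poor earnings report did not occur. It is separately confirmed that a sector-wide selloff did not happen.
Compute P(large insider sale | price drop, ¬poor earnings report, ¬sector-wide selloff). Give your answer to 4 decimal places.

Under noisy-OR, P(price drop | causes) = 1 − (1−0.05)·∏(1−qᵢ) over the active causes.
Sum P(price drop|·) weighted by the priors over both values of large insider sale:
  P(price drop | ¬poor earnings report, ¬sector-wide selloff) = 0.05·0.79 + 0.4965·0.21
        = 0.039500 + 0.104265 = 0.143765
Keeping only the large insider sale-present terms gives 0.104265, so
  P(large insider sale | price drop, ¬poor earnings report, ¬sector-wide selloff) = 0.104265 / 0.143765 ≈ 0.7252

P(large insider sale | price drop, ¬poor earnings report, ¬sector-wide selloff) ≈ 0.7252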